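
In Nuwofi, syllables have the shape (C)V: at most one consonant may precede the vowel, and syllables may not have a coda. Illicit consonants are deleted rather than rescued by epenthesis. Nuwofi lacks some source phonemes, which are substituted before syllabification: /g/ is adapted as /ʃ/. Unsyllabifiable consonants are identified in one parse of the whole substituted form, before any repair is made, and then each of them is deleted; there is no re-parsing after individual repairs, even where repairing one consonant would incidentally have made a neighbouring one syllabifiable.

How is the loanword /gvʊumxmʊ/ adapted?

Substitution: /g/ → /ʃ/, giving /ʃvʊumxmʊ/.
Syllabifying with onset maximization leaves /ʃ/, /m/, /x/ stranded (no codas are permitted; onsets are limited to one consonant).
Deletion applies to /ʃ/, /m/, /x/.

vʊumʊ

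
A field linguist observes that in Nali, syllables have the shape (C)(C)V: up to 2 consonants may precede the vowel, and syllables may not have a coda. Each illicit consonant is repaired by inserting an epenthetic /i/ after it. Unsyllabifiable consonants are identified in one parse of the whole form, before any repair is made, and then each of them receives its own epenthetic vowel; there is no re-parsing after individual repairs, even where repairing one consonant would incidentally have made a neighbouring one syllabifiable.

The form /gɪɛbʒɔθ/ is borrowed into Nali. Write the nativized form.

The consonants /θ/ cannot be parsed into a legal (C)(C)V syllable (no codas are permitted; onsets may contain at most 2 consonants).
Inserting the epenthetic vowel yields /θ/ → /θi/.

gɪɛbʒɔθi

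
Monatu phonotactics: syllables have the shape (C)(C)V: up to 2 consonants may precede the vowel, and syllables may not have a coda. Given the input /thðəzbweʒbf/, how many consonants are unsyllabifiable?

5

Under (C)(C)V, the unsyllabifiable consonants are /t/, /z/, /ʒ/, /b/, /f/ (no codas are permitted; onsets may contain at most 2 consonants).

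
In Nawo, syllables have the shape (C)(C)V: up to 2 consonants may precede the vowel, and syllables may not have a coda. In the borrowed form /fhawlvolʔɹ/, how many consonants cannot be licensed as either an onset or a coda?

4

Syllabifying with onset maximization leaves /w/, /l/, /ʔ/, /ɹ/ stranded (no codas are permitted; onsets may contain at most 2 consonants).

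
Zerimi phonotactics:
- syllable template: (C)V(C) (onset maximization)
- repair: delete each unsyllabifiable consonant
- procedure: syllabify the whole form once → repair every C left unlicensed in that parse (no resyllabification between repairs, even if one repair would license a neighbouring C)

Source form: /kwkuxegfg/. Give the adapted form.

The consonants /k/, /w/, /f/, /g/ cannot be parsed into a legal (C)V(C) syllable (at most one coda consonant is licensed; onsets are limited to one consonant).
Deleting the stranded consonants removes /k/, /w/, /f/, /g/.

kuxeg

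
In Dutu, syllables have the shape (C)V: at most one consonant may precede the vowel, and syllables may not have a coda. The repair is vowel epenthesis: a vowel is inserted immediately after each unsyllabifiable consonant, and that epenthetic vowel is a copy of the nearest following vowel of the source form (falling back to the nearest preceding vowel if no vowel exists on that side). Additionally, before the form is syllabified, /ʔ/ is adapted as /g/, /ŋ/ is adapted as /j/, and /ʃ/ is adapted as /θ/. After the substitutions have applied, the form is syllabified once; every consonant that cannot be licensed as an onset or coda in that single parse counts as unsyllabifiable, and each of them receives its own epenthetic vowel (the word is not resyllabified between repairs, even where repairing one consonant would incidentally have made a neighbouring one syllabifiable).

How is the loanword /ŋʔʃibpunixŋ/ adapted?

Substitution: /ŋ/ → /j/, /ʔ/ → /g/, /ʃ/ → /θ/, giving /jgθibpunixj/.
Under (C)V, the unsyllabifiable consonants are /j/, /g/, /b/, /x/, /j/ (no codas are permitted; onsets are limited to one consonant).
Epenthesis after each stranded consonant: /j/ → /ji/, /g/ → /gi/, /b/ → /bu/, /x/ → /xi/, /j/ → /ji/.

jigiθibupunixiji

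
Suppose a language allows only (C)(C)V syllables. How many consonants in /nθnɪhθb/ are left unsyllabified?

4

The consonants /n/, /h/, /θ/, /b/ cannot be parsed into a legal (C)(C)V syllable (no codas are permitted; onsets may contain at most 2 consonants).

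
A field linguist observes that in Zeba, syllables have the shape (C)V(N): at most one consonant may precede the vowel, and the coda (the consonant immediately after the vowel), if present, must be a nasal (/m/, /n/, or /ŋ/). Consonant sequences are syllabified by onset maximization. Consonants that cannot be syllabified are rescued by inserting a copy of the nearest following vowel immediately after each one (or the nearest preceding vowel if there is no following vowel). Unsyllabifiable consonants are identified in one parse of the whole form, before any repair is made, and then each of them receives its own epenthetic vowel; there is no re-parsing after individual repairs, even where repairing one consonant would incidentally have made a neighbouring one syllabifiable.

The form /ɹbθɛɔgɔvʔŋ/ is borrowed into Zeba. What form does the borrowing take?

Syllabifying with onset maximization leaves /ɹ/, /b/, /v/, /ʔ/, /ŋ/ stranded (only a nasal (/m/, /n/, or /ŋ/) is licensed in coda position; onsets are limited to one consonant).
Epenthesis after each stranded consonant: /ɹ/ → /ɹɛ/, /b/ → /bɛ/, /v/ → /vɔ/, /ʔ/ → /ʔɔ/, /ŋ/ → /ŋɔ/.

ɹɛbɛθɛɔgɔvɔʔɔŋɔ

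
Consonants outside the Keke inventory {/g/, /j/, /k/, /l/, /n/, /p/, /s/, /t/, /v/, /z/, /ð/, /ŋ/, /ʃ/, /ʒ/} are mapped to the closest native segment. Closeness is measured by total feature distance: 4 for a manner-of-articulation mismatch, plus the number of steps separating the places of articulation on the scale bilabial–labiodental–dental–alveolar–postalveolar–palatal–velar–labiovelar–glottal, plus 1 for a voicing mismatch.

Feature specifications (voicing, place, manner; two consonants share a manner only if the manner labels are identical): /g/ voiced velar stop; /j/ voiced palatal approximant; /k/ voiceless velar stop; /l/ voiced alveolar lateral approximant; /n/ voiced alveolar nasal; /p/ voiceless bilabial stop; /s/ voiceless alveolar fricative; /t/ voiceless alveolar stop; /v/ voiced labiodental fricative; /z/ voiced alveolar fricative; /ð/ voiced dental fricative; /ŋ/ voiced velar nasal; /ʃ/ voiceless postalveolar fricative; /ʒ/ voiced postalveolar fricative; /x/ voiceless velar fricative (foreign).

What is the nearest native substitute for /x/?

/ʃ/ is closest: same manner (fricative), place distance 2 (velar→postalveolar), same voicing; total 2. Next closest is /s/ at distance 3.

ʃ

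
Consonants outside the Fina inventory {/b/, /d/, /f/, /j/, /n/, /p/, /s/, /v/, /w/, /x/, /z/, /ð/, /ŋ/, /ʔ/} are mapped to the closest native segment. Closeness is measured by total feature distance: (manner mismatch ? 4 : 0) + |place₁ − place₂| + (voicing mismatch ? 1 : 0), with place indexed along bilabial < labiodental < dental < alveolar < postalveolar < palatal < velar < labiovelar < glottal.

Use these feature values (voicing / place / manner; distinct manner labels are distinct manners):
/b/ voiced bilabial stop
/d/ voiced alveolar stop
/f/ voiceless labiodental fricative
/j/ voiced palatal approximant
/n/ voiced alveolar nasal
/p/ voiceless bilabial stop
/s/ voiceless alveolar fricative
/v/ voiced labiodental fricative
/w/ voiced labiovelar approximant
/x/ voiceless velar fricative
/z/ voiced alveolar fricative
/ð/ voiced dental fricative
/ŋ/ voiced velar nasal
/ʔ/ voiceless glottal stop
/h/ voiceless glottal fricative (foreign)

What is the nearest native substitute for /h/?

/x/ is closest: same manner (fricative), place distance 2 (glottal→velar), same voicing; total 2. Next closest is /ʔ/ at distance 4.

x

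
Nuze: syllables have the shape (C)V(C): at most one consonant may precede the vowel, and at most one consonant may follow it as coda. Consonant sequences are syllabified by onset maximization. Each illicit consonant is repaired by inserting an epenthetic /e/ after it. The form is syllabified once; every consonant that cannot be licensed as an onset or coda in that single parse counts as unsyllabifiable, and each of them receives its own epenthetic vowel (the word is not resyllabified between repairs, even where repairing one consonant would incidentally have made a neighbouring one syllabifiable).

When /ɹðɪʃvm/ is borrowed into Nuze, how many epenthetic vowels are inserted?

The unsyllabifiable consonants are /ɹ/, /v/, /m/; each receives one epenthetic vowel.

3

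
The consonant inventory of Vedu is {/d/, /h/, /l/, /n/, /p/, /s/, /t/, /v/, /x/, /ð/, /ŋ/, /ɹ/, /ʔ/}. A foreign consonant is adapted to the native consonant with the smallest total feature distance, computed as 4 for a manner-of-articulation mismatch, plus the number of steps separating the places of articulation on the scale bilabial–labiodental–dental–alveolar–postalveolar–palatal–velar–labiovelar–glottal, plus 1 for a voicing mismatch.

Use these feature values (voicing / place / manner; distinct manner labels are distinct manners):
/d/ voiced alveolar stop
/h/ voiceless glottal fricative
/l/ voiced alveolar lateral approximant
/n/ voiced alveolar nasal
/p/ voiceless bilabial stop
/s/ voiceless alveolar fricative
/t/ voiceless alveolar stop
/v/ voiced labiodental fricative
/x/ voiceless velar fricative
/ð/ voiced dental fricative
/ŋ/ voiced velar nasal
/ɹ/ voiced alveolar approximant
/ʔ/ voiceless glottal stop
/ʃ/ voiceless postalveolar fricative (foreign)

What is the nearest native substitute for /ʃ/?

s

/s/ is closest: same manner (fricative), place distance 1 (postalveolar→alveolar), same voicing; total 1. Next closest is /x/ at distance 2.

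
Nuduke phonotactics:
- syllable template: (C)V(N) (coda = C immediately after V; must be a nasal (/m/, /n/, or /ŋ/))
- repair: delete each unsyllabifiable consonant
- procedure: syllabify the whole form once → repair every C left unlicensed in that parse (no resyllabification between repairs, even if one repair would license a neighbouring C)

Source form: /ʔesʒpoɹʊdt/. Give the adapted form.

Under (C)V(N), the unsyllabifiable consonants are /s/, /ʒ/, /d/, /t/ (only a nasal (/m/, /n/, or /ŋ/) is licensed in coda position; onsets are limited to one consonant).
Deletion applies to /s/, /ʒ/, /d/, /t/.

ʔepoɹʊ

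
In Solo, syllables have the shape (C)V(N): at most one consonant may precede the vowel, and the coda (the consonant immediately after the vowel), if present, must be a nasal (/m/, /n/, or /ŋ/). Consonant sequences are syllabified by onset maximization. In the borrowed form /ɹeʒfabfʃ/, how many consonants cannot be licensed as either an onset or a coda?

Syllabifying with onset maximization leaves /ʒ/, /b/, /f/, /ʃ/ stranded (only a nasal (/m/, /n/, or /ŋ/) is licensed in coda position; onsets are limited to one consonant).

4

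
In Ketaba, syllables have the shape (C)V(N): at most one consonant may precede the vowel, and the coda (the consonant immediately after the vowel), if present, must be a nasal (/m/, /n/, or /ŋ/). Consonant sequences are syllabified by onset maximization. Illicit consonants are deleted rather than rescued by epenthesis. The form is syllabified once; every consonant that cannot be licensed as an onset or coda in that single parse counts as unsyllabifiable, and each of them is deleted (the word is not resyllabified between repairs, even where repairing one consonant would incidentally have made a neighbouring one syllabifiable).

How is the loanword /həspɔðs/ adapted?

həpɔ

The consonants /s/, /ð/, /s/ cannot be parsed into a legal (C)V(N) syllable (only a nasal (/m/, /n/, or /ŋ/) is licensed in coda position; onsets are limited to one consonant).
Deleting the stranded consonants removes /s/, /ð/, /s/.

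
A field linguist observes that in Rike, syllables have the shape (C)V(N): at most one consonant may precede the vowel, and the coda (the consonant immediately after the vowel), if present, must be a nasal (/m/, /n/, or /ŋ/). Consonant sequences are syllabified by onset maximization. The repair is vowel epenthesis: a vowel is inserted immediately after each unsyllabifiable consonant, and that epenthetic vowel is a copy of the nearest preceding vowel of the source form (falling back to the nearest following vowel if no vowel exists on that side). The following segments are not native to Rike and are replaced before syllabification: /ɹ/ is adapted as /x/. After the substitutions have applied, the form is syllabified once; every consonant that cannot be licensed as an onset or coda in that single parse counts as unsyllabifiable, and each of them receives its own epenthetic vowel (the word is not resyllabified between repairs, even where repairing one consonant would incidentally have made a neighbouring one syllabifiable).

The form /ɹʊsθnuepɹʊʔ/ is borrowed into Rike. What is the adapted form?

Substitution: /ɹ/ → /x/, giving /xʊsθnuepxʊʔ/.
Under (C)V(N), the unsyllabifiable consonants are /s/, /θ/, /p/, /ʔ/ (only a nasal (/m/, /n/, or /ŋ/) is licensed in coda position; onsets are limited to one consonant).
Each unlicensed consonant becomes the onset of a new syllable: /s/ → /sʊ/, /θ/ → /θʊ/, /p/ → /pe/, /ʔ/ → /ʔʊ/.

xʊsʊθʊnuepexʊʔʊ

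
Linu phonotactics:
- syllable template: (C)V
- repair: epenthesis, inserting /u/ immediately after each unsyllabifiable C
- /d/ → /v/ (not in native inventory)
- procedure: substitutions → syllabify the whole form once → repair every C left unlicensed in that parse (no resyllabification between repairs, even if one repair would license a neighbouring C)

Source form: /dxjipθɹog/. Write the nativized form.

Substitution: /d/ → /v/, giving /vxjipθɹog/.
Under (C)V, the unsyllabifiable consonants are /v/, /x/, /p/, /θ/, /g/ (no codas are permitted; onsets are limited to one consonant).
Each unlicensed consonant becomes the onset of a new syllable: /v/ → /vu/, /x/ → /xu/, /p/ → /pu/, /θ/ → /θu/, /g/ → /gu/.

vuxujipuθuɹogu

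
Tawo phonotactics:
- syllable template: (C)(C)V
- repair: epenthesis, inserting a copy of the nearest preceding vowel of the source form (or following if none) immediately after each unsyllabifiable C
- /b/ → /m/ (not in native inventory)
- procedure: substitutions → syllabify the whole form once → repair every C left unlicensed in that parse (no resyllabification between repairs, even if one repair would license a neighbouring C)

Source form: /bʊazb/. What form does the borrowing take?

Substitution: /b/ → /m/, giving /mʊazm/.
The consonants /z/, /m/ cannot be parsed into a legal (C)(C)V syllable (no codas are permitted; onsets may contain at most 2 consonants).
Epenthesis after each stranded consonant: /z/ → /za/, /m/ → /ma/.

mʊazama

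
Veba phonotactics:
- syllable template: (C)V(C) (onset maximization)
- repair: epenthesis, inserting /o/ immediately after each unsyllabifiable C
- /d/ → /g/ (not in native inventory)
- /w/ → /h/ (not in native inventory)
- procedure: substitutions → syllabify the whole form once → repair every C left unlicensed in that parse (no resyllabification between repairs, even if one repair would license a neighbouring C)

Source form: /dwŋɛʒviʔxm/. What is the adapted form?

gohoŋɛʒviʔxomo

Substitution: /d/ → /g/, /w/ → /h/, giving /ghŋɛʒviʔxm/.
Under (C)V(C), the unsyllabifiable consonants are /g/, /h/, /x/, /m/ (at most one coda consonant is licensed; onsets are limited to one consonant).
Epenthesis after each stranded consonant: /g/ → /go/, /h/ → /ho/, /x/ → /xo/, /m/ → /mo/.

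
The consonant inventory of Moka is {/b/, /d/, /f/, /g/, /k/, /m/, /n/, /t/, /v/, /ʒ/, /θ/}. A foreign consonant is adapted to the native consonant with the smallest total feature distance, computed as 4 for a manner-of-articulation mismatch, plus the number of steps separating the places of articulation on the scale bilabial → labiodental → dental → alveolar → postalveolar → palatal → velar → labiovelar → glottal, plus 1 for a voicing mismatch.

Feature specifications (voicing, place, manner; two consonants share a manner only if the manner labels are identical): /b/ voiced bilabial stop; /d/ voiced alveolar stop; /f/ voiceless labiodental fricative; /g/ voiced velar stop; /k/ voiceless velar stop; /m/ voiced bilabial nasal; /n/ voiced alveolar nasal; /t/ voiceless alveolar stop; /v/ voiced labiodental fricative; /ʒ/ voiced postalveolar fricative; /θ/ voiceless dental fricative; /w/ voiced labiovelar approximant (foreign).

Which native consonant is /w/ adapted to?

g

/g/ is closest: manner differs (approximant→stop, +4), place distance 1 (labiovelar→velar), same voicing; total 5. Next closest is /k/ at distance 6.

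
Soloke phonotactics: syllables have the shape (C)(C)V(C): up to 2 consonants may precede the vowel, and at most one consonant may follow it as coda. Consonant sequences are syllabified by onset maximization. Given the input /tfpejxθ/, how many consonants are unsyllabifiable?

Under (C)(C)V(C), the unsyllabifiable consonants are /t/, /x/, /θ/ (at most one coda consonant is licensed; onsets may contain at most 2 consonants).

3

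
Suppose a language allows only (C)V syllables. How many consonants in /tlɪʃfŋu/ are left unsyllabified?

3

Syllabifying with onset maximization leaves /t/, /ʃ/, /f/ stranded (no codas are permitted; onsets are limited to one consonant).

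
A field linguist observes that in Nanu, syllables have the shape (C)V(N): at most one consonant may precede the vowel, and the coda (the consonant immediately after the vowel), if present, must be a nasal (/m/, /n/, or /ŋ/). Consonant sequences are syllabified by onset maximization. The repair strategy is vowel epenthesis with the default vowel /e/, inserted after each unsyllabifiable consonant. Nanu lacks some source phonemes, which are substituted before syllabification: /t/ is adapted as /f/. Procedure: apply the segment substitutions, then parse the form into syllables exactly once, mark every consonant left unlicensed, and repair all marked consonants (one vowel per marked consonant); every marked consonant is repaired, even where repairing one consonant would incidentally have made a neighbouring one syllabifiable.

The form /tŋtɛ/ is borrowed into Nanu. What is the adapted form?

Substitution: /t/ → /f/, giving /fŋfɛ/.
Syllabifying with onset maximization leaves /f/, /ŋ/ stranded (only a nasal (/m/, /n/, or /ŋ/) is licensed in coda position; onsets are limited to one consonant).
Each unlicensed consonant becomes the onset of a new syllable: /f/ → /fe/, /ŋ/ → /ŋe/.

feŋefɛ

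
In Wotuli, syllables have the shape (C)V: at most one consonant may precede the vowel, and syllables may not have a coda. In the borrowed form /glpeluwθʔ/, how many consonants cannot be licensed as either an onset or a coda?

5

The consonants /g/, /l/, /w/, /θ/, /ʔ/ cannot be parsed into a legal (C)V syllable (no codas are permitted; onsets are limited to one consonant).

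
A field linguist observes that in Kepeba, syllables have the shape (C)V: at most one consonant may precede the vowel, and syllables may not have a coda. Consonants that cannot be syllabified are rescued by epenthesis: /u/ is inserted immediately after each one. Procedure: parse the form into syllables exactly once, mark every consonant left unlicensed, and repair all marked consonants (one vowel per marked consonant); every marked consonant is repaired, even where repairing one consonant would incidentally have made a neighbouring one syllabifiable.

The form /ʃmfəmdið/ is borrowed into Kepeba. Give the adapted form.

Under (C)V, the unsyllabifiable consonants are /ʃ/, /m/, /m/, /ð/ (no codas are permitted; onsets are limited to one consonant).
Epenthesis after each stranded consonant: /ʃ/ → /ʃu/, /m/ → /mu/, /m/ → /mu/, /ð/ → /ðu/.

ʃumufəmudiðu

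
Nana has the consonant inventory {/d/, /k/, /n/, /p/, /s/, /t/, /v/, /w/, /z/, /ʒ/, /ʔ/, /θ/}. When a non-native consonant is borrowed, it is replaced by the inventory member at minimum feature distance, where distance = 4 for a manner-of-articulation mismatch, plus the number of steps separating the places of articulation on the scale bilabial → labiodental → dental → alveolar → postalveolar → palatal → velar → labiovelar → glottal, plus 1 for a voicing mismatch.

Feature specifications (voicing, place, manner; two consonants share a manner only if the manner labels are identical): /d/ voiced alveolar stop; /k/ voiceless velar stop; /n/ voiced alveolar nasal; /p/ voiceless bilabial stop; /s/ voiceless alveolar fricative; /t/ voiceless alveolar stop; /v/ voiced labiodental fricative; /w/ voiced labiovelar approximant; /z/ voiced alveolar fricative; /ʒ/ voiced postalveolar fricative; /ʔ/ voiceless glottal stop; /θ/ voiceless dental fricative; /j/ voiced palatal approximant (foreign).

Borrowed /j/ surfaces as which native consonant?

/w/ is closest: same manner (approximant), place distance 2 (palatal→labiovelar), same voicing; total 2. Next closest is /ʒ/ at distance 5.

w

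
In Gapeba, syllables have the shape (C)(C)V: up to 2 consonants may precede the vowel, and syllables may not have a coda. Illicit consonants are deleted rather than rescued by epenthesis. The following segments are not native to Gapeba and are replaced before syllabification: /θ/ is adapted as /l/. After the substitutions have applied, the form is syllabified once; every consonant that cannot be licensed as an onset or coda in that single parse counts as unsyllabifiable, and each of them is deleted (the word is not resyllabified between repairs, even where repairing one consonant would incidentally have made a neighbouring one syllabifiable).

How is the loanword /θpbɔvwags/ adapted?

pbɔvwa

Substitution: /θ/ → /l/, giving /lpbɔvwags/.
Syllabifying with onset maximization leaves /l/, /g/, /s/ stranded (no codas are permitted; onsets may contain at most 2 consonants).
Each unlicensed consonant is deleted: /l/, /g/, /s/.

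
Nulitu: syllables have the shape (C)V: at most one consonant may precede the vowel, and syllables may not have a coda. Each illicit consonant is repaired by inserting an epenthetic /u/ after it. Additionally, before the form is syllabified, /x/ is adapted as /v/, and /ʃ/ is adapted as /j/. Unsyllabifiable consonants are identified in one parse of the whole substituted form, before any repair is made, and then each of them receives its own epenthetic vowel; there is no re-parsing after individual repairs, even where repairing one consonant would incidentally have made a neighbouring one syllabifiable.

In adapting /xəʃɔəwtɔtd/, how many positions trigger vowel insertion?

After substitution the input is /vəjɔəwtɔtd/.
The unsyllabifiable consonants are /w/, /t/, /d/; each receives one epenthetic vowel.

3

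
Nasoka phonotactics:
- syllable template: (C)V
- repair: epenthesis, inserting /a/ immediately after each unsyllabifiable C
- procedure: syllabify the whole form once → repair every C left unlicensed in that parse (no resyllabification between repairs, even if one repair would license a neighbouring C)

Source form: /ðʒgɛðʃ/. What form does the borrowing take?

The consonants /ð/, /ʒ/, /ð/, /ʃ/ cannot be parsed into a legal (C)V syllable (no codas are permitted; onsets are limited to one consonant).
Inserting the epenthetic vowel yields /ð/ → /ða/, /ʒ/ → /ʒa/, /ð/ → /ða/, /ʃ/ → /ʃa/.

ðaʒagɛðaʃa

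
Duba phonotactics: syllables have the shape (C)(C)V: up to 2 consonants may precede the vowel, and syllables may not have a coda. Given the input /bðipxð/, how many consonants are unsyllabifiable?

3

Syllabifying with onset maximization leaves /p/, /x/, /ð/ stranded (no codas are permitted; onsets may contain at most 2 consonants).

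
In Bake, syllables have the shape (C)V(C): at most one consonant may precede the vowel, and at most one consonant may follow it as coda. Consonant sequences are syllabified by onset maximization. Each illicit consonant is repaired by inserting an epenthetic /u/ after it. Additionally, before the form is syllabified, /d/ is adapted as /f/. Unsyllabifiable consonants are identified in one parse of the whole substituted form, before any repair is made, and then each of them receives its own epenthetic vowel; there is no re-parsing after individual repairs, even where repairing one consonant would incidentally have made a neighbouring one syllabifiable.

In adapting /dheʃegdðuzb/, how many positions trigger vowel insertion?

3

After substitution the input is /fheʃegfðuzb/.
The unsyllabifiable consonants are /f/, /f/, /b/; each receives one epenthetic vowel.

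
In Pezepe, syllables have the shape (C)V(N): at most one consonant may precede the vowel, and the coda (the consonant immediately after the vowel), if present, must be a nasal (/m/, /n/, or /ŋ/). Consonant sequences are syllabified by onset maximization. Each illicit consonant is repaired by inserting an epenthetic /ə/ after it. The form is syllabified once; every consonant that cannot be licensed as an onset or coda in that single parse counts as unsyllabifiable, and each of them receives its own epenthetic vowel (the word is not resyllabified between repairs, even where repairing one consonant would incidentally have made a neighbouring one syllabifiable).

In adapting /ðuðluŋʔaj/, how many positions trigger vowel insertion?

The unsyllabifiable consonants are /ð/, /j/; each receives one epenthetic vowel.

2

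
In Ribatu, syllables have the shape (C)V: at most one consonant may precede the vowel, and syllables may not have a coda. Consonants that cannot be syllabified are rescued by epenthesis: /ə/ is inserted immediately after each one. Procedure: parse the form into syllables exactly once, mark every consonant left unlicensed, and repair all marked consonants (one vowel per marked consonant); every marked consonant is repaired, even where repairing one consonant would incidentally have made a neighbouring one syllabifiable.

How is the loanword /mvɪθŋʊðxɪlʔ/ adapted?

Syllabifying with onset maximization leaves /m/, /θ/, /ð/, /l/, /ʔ/ stranded (no codas are permitted; onsets are limited to one consonant).
Epenthesis after each stranded consonant: /m/ → /mə/, /θ/ → /θə/, /ð/ → /ðə/, /l/ → /lə/, /ʔ/ → /ʔə/.

məvɪθəŋʊðəxɪləʔə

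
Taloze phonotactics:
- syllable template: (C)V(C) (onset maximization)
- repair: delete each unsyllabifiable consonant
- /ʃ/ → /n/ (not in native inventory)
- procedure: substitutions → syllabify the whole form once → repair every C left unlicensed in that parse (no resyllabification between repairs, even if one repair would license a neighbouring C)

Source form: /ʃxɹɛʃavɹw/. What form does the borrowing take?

ɹɛnav

Substitution: /ʃ/ → /n/, giving /nxɹɛnavɹw/.
The consonants /n/, /x/, /ɹ/, /w/ cannot be parsed into a legal (C)V(C) syllable (at most one coda consonant is licensed; onsets are limited to one consonant).
Deleting the stranded consonants removes /n/, /x/, /ɹ/, /w/.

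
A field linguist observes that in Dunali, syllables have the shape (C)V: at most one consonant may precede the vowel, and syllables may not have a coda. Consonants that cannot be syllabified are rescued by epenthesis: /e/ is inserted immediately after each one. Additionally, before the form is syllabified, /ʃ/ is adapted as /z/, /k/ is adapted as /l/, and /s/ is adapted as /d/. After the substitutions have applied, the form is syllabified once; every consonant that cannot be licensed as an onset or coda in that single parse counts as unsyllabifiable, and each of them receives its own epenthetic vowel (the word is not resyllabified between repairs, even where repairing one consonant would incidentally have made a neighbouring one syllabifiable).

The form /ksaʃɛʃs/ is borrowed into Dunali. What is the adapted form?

ledazɛzede

Substitution: /k/ → /l/, /s/ → /d/, /ʃ/ → /z/, giving /ldazɛzd/.
Syllabifying with onset maximization leaves /l/, /z/, /d/ stranded (no codas are permitted; onsets are limited to one consonant).
Each unlicensed consonant becomes the onset of a new syllable: /l/ → /le/, /z/ → /ze/, /d/ → /de/.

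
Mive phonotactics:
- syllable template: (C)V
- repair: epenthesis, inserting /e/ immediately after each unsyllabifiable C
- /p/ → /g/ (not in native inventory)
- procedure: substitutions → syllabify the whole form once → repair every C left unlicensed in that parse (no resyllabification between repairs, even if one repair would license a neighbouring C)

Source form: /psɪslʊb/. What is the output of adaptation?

gesɪselʊbe

Substitution: /p/ → /g/, giving /gsɪslʊb/.
Syllabifying with onset maximization leaves /g/, /s/, /b/ stranded (no codas are permitted; onsets are limited to one consonant).
Each unlicensed consonant becomes the onset of a new syllable: /g/ → /ge/, /s/ → /se/, /b/ → /be/.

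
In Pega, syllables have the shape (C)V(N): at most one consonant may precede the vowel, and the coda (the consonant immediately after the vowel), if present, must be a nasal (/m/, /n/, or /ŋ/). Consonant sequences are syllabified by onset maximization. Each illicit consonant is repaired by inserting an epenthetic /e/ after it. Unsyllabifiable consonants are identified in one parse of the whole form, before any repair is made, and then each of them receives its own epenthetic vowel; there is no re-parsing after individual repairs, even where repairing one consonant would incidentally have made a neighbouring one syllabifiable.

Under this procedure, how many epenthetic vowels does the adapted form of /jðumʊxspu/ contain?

3

The unsyllabifiable consonants are /j/, /x/, /s/; each receives one epenthetic vowel.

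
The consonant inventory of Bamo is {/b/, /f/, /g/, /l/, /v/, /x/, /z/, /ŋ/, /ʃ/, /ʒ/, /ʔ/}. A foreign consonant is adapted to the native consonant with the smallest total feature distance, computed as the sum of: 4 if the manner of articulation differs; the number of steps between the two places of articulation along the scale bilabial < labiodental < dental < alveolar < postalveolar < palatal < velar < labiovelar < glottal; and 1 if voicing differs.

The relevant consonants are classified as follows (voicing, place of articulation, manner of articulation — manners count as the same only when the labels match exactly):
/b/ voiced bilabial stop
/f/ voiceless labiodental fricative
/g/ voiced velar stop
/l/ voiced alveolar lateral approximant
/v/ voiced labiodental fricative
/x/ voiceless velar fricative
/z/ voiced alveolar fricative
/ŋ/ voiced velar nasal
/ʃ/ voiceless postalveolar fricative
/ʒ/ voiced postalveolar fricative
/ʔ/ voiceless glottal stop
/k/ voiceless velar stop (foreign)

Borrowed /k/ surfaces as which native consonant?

/g/ is closest: same manner (stop), place distance 0 (velar→velar), voicing differs (+1); total 1. Next closest is /ʔ/ at distance 2.

g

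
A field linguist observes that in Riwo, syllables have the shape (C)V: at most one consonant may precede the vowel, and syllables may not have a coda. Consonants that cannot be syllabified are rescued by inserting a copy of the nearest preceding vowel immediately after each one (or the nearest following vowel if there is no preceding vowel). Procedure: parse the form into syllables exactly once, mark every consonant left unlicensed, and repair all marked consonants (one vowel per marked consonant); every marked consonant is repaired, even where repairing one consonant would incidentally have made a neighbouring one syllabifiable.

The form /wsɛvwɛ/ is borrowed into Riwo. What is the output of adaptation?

wɛsɛvɛwɛ

The consonants /w/, /v/ cannot be parsed into a legal (C)V syllable (no codas are permitted; onsets are limited to one consonant).
Each unlicensed consonant becomes the onset of a new syllable: /w/ → /wɛ/, /v/ → /vɛ/.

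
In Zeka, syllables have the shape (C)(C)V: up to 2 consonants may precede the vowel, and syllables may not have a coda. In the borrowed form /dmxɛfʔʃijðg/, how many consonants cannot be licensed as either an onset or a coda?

The consonants /d/, /f/, /j/, /ð/, /g/ cannot be parsed into a legal (C)(C)V syllable (no codas are permitted; onsets may contain at most 2 consonants).

5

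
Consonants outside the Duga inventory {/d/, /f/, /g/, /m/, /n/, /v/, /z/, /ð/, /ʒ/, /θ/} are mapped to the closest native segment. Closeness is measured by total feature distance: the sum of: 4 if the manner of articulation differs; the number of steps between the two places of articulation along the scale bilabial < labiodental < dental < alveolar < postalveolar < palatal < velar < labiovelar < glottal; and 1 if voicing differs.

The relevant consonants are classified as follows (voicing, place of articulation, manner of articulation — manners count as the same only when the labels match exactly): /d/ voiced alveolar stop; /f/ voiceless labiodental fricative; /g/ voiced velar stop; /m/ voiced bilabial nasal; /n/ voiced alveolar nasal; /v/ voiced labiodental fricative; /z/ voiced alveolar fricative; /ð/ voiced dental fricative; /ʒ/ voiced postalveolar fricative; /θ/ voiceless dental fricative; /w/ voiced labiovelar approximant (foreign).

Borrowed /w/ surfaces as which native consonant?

g

/g/ is closest: manner differs (approximant→stop, +4), place distance 1 (labiovelar→velar), same voicing; total 5. Next closest is /ʒ/ at distance 7.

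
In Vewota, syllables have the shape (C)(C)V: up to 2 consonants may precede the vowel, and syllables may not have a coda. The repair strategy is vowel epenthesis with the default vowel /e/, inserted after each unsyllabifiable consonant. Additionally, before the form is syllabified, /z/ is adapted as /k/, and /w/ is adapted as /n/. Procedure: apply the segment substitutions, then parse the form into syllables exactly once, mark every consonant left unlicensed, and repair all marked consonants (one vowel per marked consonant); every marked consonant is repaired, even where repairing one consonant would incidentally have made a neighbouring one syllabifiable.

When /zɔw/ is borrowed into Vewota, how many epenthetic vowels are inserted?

1

After substitution the input is /kɔn/.
The unsyllabifiable consonants are /n/; each receives one epenthetic vowel.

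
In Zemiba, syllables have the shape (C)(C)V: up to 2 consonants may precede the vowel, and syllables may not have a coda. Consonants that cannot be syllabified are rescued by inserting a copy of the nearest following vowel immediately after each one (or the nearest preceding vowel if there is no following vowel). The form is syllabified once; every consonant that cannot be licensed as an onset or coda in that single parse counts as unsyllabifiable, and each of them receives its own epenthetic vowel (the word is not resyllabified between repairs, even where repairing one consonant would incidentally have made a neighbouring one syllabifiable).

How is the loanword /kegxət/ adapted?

kegxətə

The consonants /t/ cannot be parsed into a legal (C)(C)V syllable (no codas are permitted; onsets may contain at most 2 consonants).
Inserting the epenthetic vowel yields /t/ → /tə/.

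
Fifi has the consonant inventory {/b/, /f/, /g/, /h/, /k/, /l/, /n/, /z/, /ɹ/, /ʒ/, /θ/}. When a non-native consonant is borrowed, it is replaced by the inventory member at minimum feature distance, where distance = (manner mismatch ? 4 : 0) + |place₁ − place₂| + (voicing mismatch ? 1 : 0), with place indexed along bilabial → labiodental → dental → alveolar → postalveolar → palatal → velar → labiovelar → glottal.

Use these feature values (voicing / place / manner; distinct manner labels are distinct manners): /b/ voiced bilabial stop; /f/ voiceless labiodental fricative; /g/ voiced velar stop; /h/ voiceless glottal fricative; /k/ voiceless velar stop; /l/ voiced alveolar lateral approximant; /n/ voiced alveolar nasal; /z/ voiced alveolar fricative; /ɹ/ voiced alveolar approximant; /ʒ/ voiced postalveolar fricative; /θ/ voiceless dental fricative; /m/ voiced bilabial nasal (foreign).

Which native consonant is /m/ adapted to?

n

/n/ is closest: same manner (nasal), place distance 3 (bilabial→alveolar), same voicing; total 3. Next closest is /b/ at distance 4.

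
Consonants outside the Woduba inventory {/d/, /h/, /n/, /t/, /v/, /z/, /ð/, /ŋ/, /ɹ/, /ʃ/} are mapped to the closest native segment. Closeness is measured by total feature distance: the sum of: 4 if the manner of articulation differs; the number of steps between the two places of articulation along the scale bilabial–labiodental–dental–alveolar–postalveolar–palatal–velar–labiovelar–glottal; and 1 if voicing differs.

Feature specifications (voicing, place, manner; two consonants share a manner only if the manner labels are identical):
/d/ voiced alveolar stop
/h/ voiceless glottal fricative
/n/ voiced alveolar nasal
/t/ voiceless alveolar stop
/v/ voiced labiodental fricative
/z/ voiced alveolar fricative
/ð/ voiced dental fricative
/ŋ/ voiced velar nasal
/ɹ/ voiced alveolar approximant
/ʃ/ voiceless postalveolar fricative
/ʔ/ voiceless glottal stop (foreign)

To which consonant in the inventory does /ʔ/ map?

h

/h/ is closest: manner differs (stop→fricative, +4), place distance 0 (glottal→glottal), same voicing; total 4. Next closest is /t/ at distance 5.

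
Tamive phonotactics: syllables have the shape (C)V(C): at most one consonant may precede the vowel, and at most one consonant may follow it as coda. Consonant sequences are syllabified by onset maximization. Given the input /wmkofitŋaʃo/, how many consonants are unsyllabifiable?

Syllabifying with onset maximization leaves /w/, /m/ stranded (at most one coda consonant is licensed; onsets are limited to one consonant).

2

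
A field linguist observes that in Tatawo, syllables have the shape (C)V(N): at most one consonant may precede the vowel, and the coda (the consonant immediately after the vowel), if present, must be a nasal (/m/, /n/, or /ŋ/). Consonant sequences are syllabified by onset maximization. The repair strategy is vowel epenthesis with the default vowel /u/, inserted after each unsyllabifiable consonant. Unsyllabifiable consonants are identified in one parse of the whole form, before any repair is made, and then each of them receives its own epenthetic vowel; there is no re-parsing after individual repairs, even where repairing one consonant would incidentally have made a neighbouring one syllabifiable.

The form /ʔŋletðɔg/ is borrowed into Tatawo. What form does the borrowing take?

The consonants /ʔ/, /ŋ/, /t/, /g/ cannot be parsed into a legal (C)V(N) syllable (only a nasal (/m/, /n/, or /ŋ/) is licensed in coda position; onsets are limited to one consonant).
Inserting the epenthetic vowel yields /ʔ/ → /ʔu/, /ŋ/ → /ŋu/, /t/ → /tu/, /g/ → /gu/.

ʔuŋuletuðɔgu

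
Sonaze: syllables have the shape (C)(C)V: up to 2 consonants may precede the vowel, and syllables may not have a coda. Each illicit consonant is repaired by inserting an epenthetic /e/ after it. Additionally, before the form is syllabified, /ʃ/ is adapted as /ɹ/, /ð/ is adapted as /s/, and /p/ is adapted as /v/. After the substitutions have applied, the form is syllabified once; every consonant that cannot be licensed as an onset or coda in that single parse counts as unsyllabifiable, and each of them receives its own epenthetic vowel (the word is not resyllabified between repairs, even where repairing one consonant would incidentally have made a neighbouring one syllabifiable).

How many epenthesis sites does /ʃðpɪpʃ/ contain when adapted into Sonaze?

3

After substitution the input is /ɹsvɪvɹ/.
The unsyllabifiable consonants are /ɹ/, /v/, /ɹ/; each receives one epenthetic vowel.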